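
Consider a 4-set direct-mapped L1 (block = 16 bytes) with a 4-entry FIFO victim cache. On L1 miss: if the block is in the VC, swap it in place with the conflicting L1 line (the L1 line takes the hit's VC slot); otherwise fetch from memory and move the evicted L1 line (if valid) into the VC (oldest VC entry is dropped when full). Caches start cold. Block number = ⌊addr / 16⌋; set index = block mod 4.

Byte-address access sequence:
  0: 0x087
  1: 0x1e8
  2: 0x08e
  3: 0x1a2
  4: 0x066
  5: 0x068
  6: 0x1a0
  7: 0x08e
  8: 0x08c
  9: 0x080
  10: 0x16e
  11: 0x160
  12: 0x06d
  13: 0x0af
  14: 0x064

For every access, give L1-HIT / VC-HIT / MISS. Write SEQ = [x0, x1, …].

  [0] addr=0x87 blk=8 s=0: MISS | VC []
  [1] addr=0x1e8 blk=30 s=2: MISS | VC []
  [2] addr=0x8e blk=8 s=0: L1-HIT | VC []
  [3] addr=0x1a2 blk=26 s=2: MISS | VC [30]
  [4] addr=0x66 blk=6 s=2: MISS | VC [30, 26]
  [5] addr=0x68 blk=6 s=2: L1-HIT | VC [30, 26]
  [6] addr=0x1a0 blk=26 s=2: VC-HIT | VC [30, 6]
  [7] addr=0x8e blk=8 s=0: L1-HIT | VC [30, 6]
  [8] addr=0x8c blk=8 s=0: L1-HIT | VC [30, 6]
  [9] addr=0x80 blk=8 s=0: L1-HIT | VC [30, 6]
  [10] addr=0x16e blk=22 s=2: MISS | VC [30, 6, 26]
  [11] addr=0x160 blk=22 s=2: L1-HIT | VC [30, 6, 26]
  [12] addr=0x6d blk=6 s=2: VC-HIT | VC [30, 22, 26]
  [13] addr=0xaf blk=10 s=2: MISS | VC [30, 22, 26, 6]
  [14] addr=0x64 blk=6 s=2: VC-HIT | VC [30, 22, 26, 10]

SEQ = [MISS, MISS, L1-HIT, MISS, MISS, L1-HIT, VC-HIT, L1-HIT, L1-HIT, L1-HIT, MISS, L1-HIT, VC-HIT, MISS, VC-HIT]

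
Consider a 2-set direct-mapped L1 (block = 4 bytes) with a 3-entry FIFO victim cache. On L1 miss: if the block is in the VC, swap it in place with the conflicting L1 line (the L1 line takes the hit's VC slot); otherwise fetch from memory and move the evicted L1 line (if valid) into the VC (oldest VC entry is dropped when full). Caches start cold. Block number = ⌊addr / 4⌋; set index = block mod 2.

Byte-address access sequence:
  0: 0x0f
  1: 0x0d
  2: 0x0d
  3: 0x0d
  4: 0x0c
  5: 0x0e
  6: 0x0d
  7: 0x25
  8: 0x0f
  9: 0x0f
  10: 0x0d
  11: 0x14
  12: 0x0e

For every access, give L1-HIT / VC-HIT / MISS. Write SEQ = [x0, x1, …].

SEQ = [MISS, L1-HIT, L1-HIT, L1-HIT, L1-HIT, L1-HIT, L1-HIT, MISS, VC-HIT, L1-HIT, L1-HIT, MISS, VC-HIT]

0: 0xf (blk 3, set 1) → MISS  vc=[]
1: 0xd (blk 3, set 1) → L1-HIT  vc=[]
2: 0xd (blk 3, set 1) → L1-HIT  vc=[]
3: 0xd (blk 3, set 1) → L1-HIT  vc=[]
4: 0xc (blk 3, set 1) → L1-HIT  vc=[]
5: 0xe (blk 3, set 1) → L1-HIT  vc=[]
6: 0xd (blk 3, set 1) → L1-HIT  vc=[]
7: 0x25 (blk 9, set 1) → MISS  vc=[3]
8: 0xf (blk 3, set 1) → VC-HIT  vc=[9]
9: 0xf (blk 3, set 1) → L1-HIT  vc=[9]
10: 0xd (blk 3, set 1) → L1-HIT  vc=[9]
11: 0x14 (blk 5, set 1) → MISS  vc=[9, 3]
12: 0xe (blk 3, set 1) → VC-HIT  vc=[9, 5]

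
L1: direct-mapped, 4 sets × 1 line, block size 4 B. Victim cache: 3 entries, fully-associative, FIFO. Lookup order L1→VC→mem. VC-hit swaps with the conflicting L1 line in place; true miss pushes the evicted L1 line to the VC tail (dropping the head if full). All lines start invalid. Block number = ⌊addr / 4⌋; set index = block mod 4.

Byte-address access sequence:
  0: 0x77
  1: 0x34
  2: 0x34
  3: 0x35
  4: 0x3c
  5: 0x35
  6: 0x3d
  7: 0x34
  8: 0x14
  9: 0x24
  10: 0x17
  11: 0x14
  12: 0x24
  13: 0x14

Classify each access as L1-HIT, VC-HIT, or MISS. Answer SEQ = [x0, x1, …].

SEQ = [MISS, MISS, L1-HIT, L1-HIT, MISS, L1-HIT, L1-HIT, L1-HIT, MISS, MISS, VC-HIT, L1-HIT, VC-HIT, VC-HIT]

#0 0x77→b29/s1 MISS; vc=[]
#1 0x34→b13/s1 MISS; vc=[29]
#2 0x34→b13/s1 L1-HIT; vc=[29]
#3 0x35→b13/s1 L1-HIT; vc=[29]
#4 0x3c→b15/s3 MISS; vc=[29]
#5 0x35→b13/s1 L1-HIT; vc=[29]
#6 0x3d→b15/s3 L1-HIT; vc=[29]
#7 0x34→b13/s1 L1-HIT; vc=[29]
#8 0x14→b5/s1 MISS; vc=[29,13]
#9 0x24→b9/s1 MISS; vc=[29,13,5]
#10 0x17→b5/s1 VC-HIT; vc=[29,13,9]
#11 0x14→b5/s1 L1-HIT; vc=[29,13,9]
#12 0x24→b9/s1 VC-HIT; vc=[29,13,5]
#13 0x14→b5/s1 VC-HIT; vc=[29,13,9]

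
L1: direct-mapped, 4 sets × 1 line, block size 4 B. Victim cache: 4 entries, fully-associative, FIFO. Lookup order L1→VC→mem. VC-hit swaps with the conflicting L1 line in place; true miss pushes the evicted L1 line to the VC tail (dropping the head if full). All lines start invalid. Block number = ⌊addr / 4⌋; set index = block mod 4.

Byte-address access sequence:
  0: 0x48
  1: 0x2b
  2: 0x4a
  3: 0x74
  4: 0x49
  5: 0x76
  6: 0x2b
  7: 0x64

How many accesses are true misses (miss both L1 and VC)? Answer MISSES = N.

MISSES = 4

#0 0x48→b18/s2 MISS; vc=[]
#1 0x2b→b10/s2 MISS; vc=[18]
#2 0x4a→b18/s2 VC-HIT; vc=[10]
#3 0x74→b29/s1 MISS; vc=[10]
#4 0x49→b18/s2 L1-HIT; vc=[10]
#5 0x76→b29/s1 L1-HIT; vc=[10]
#6 0x2b→b10/s2 VC-HIT; vc=[18]
#7 0x64→b25/s1 MISS; vc=[18,29]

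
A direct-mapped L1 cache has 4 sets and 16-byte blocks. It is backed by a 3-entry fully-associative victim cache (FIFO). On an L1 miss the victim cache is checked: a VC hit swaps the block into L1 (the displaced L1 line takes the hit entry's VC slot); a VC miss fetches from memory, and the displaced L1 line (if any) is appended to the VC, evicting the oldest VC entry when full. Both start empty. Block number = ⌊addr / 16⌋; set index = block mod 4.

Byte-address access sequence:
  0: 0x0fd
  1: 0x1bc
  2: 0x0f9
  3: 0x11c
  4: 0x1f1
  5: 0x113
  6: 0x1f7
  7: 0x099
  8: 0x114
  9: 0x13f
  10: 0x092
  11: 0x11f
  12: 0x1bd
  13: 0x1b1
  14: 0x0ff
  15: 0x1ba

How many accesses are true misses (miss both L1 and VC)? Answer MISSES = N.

MISSES = 8

0: 0xfd (blk 15, set 3) → MISS  vc=[]
1: 0x1bc (blk 27, set 3) → MISS  vc=[15]
2: 0xf9 (blk 15, set 3) → VC-HIT  vc=[27]
3: 0x11c (blk 17, set 1) → MISS  vc=[27]
4: 0x1f1 (blk 31, set 3) → MISS  vc=[27, 15]
5: 0x113 (blk 17, set 1) → L1-HIT  vc=[27, 15]
6: 0x1f7 (blk 31, set 3) → L1-HIT  vc=[27, 15]
7: 0x99 (blk 9, set 1) → MISS  vc=[27, 15, 17]
8: 0x114 (blk 17, set 1) → VC-HIT  vc=[27, 15, 9]
9: 0x13f (blk 19, set 3) → MISS  vc=[15, 9, 31]
10: 0x92 (blk 9, set 1) → VC-HIT  vc=[15, 17, 31]
11: 0x11f (blk 17, set 1) → VC-HIT  vc=[15, 9, 31]
12: 0x1bd (blk 27, set 3) → MISS  vc=[9, 31, 19]
13: 0x1b1 (blk 27, set 3) → L1-HIT  vc=[9, 31, 19]
14: 0xff (blk 15, set 3) → MISS  vc=[31, 19, 27]
15: 0x1ba (blk 27, set 3) → VC-HIT  vc=[31, 19, 15]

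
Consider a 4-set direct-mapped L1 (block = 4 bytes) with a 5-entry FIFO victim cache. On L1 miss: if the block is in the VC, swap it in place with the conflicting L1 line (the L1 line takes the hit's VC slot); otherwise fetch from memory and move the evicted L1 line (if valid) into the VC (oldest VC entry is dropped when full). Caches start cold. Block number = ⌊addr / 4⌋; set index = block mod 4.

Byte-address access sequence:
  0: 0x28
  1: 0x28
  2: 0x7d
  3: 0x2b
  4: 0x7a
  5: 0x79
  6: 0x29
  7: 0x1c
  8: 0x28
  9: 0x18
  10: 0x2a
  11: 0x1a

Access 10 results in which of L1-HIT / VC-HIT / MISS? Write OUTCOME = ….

OUTCOME = VC-HIT

#0 0x28→b10/s2 MISS; vc=[]
#1 0x28→b10/s2 L1-HIT; vc=[]
#2 0x7d→b31/s3 MISS; vc=[]
#3 0x2b→b10/s2 L1-HIT; vc=[]
#4 0x7a→b30/s2 MISS; vc=[10]
#5 0x79→b30/s2 L1-HIT; vc=[10]
#6 0x29→b10/s2 VC-HIT; vc=[30]
#7 0x1c→b7/s3 MISS; vc=[30,31]
#8 0x28→b10/s2 L1-HIT; vc=[30,31]
#9 0x18→b6/s2 MISS; vc=[30,31,10]
#10 0x2a→b10/s2 VC-HIT; vc=[30,31,6]
#11 0x1a→b6/s2 VC-HIT; vc=[30,31,10]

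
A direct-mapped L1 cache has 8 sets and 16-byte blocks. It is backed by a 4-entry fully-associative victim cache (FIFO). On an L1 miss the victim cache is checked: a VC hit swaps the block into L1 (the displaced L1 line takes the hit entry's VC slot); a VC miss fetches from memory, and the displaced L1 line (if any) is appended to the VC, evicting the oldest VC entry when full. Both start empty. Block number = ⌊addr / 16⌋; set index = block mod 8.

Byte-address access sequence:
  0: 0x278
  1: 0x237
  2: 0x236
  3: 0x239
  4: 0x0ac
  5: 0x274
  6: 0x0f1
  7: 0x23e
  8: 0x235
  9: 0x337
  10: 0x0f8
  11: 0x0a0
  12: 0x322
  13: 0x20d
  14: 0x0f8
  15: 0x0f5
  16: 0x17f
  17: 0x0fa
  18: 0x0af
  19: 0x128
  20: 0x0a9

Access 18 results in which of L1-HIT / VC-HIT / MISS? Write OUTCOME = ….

#0 0x278→b39/s7 MISS; vc=[]
#1 0x237→b35/s3 MISS; vc=[]
#2 0x236→b35/s3 L1-HIT; vc=[]
#3 0x239→b35/s3 L1-HIT; vc=[]
#4 0xac→b10/s2 MISS; vc=[]
#5 0x274→b39/s7 L1-HIT; vc=[]
#6 0xf1→b15/s7 MISS; vc=[39]
#7 0x23e→b35/s3 L1-HIT; vc=[39]
#8 0x235→b35/s3 L1-HIT; vc=[39]
#9 0x337→b51/s3 MISS; vc=[39,35]
#10 0xf8→b15/s7 L1-HIT; vc=[39,35]
#11 0xa0→b10/s2 L1-HIT; vc=[39,35]
#12 0x322→b50/s2 MISS; vc=[39,35,10]
#13 0x20d→b32/s0 MISS; vc=[39,35,10]
#14 0xf8→b15/s7 L1-HIT; vc=[39,35,10]
#15 0xf5→b15/s7 L1-HIT; vc=[39,35,10]
#16 0x17f→b23/s7 MISS; vc=[39,35,10,15]
#17 0xfa→b15/s7 VC-HIT; vc=[39,35,10,23]
#18 0xaf→b10/s2 VC-HIT; vc=[39,35,50,23]
#19 0x128→b18/s2 MISS; vc=[35,50,23,10]
#20 0xa9→b10/s2 VC-HIT; vc=[35,50,23,18]

OUTCOME = VC-HIT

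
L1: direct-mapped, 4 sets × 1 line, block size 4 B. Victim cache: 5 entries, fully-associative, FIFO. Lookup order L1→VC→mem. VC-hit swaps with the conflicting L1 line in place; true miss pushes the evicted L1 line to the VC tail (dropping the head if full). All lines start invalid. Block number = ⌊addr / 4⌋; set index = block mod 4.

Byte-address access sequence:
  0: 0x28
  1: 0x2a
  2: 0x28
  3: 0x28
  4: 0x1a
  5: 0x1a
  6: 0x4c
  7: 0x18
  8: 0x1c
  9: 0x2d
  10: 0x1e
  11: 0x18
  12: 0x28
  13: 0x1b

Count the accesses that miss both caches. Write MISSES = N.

MISSES = 5

  [0] addr=0x28 blk=10 s=2: MISS | VC []
  [1] addr=0x2a blk=10 s=2: L1-HIT | VC []
  [2] addr=0x28 blk=10 s=2: L1-HIT | VC []
  [3] addr=0x28 blk=10 s=2: L1-HIT | VC []
  [4] addr=0x1a blk=6 s=2: MISS | VC [10]
  [5] addr=0x1a blk=6 s=2: L1-HIT | VC [10]
  [6] addr=0x4c blk=19 s=3: MISS | VC [10]
  [7] addr=0x18 blk=6 s=2: L1-HIT | VC [10]
  [8] addr=0x1c blk=7 s=3: MISS | VC [10, 19]
  [9] addr=0x2d blk=11 s=3: MISS | VC [10, 19, 7]
  [10] addr=0x1e blk=7 s=3: VC-HIT | VC [10, 19, 11]
  [11] addr=0x18 blk=6 s=2: L1-HIT | VC [10, 19, 11]
  [12] addr=0x28 blk=10 s=2: VC-HIT | VC [6, 19, 11]
  [13] addr=0x1b blk=6 s=2: VC-HIT | VC [10, 19, 11]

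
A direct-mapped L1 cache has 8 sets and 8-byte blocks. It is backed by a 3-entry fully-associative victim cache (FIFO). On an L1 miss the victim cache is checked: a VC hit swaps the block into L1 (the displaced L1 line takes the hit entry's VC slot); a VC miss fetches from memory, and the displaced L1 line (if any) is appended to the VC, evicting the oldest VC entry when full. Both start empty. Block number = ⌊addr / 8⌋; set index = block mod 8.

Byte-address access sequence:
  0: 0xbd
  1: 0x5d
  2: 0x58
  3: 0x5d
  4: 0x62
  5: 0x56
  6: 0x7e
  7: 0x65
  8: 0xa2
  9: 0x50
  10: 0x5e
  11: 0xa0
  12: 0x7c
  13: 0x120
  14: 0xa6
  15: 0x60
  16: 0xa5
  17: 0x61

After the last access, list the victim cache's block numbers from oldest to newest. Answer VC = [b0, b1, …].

0: 0xbd (blk 23, set 7) → MISS  vc=[]
1: 0x5d (blk 11, set 3) → MISS  vc=[]
2: 0x58 (blk 11, set 3) → L1-HIT  vc=[]
3: 0x5d (blk 11, set 3) → L1-HIT  vc=[]
4: 0x62 (blk 12, set 4) → MISS  vc=[]
5: 0x56 (blk 10, set 2) → MISS  vc=[]
6: 0x7e (blk 15, set 7) → MISS  vc=[23]
7: 0x65 (blk 12, set 4) → L1-HIT  vc=[23]
8: 0xa2 (blk 20, set 4) → MISS  vc=[23, 12]
9: 0x50 (blk 10, set 2) → L1-HIT  vc=[23, 12]
10: 0x5e (blk 11, set 3) → L1-HIT  vc=[23, 12]
11: 0xa0 (blk 20, set 4) → L1-HIT  vc=[23, 12]
12: 0x7c (blk 15, set 7) → L1-HIT  vc=[23, 12]
13: 0x120 (blk 36, set 4) → MISS  vc=[23, 12, 20]
14: 0xa6 (blk 20, set 4) → VC-HIT  vc=[23, 12, 36]
15: 0x60 (blk 12, set 4) → VC-HIT  vc=[23, 20, 36]
16: 0xa5 (blk 20, set 4) → VC-HIT  vc=[23, 12, 36]
17: 0x61 (blk 12, set 4) → VC-HIT  vc=[23, 20, 36]

VC = [23, 20, 36]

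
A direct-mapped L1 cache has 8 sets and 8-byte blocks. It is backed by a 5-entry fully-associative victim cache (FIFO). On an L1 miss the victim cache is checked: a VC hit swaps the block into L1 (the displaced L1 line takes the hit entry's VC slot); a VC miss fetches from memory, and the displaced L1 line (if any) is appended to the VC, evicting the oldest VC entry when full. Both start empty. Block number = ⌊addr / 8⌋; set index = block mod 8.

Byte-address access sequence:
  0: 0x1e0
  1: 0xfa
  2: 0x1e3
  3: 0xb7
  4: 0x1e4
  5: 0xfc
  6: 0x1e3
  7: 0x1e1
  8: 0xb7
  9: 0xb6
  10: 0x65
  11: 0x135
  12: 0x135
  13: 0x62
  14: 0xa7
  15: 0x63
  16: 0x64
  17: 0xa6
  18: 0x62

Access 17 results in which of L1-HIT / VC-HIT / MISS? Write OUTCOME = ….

#0 0x1e0→b60/s4 MISS; vc=[]
#1 0xfa→b31/s7 MISS; vc=[]
#2 0x1e3→b60/s4 L1-HIT; vc=[]
#3 0xb7→b22/s6 MISS; vc=[]
#4 0x1e4→b60/s4 L1-HIT; vc=[]
#5 0xfc→b31/s7 L1-HIT; vc=[]
#6 0x1e3→b60/s4 L1-HIT; vc=[]
#7 0x1e1→b60/s4 L1-HIT; vc=[]
#8 0xb7→b22/s6 L1-HIT; vc=[]
#9 0xb6→b22/s6 L1-HIT; vc=[]
#10 0x65→b12/s4 MISS; vc=[60]
#11 0x135→b38/s6 MISS; vc=[60,22]
#12 0x135→b38/s6 L1-HIT; vc=[60,22]
#13 0x62→b12/s4 L1-HIT; vc=[60,22]
#14 0xa7→b20/s4 MISS; vc=[60,22,12]
#15 0x63→b12/s4 VC-HIT; vc=[60,22,20]
#16 0x64→b12/s4 L1-HIT; vc=[60,22,20]
#17 0xa6→b20/s4 VC-HIT; vc=[60,22,12]
#18 0x62→b12/s4 VC-HIT; vc=[60,22,20]

OUTCOME = VC-HIT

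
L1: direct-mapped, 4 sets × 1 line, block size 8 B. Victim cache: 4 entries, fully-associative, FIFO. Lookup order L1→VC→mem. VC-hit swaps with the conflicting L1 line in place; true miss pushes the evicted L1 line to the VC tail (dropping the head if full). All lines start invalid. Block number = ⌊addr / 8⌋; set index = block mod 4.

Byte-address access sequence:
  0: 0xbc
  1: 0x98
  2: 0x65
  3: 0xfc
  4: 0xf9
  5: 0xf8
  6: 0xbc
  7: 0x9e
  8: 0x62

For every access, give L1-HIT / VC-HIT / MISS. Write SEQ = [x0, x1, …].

0: 0xbc (blk 23, set 3) → MISS  vc=[]
1: 0x98 (blk 19, set 3) → MISS  vc=[23]
2: 0x65 (blk 12, set 0) → MISS  vc=[23]
3: 0xfc (blk 31, set 3) → MISS  vc=[23, 19]
4: 0xf9 (blk 31, set 3) → L1-HIT  vc=[23, 19]
5: 0xf8 (blk 31, set 3) → L1-HIT  vc=[23, 19]
6: 0xbc (blk 23, set 3) → VC-HIT  vc=[31, 19]
7: 0x9e (blk 19, set 3) → VC-HIT  vc=[31, 23]
8: 0x62 (blk 12, set 0) → L1-HIT  vc=[31, 23]

SEQ = [MISS, MISS, MISS, MISS, L1-HIT, L1-HIT, VC-HIT, VC-HIT, L1-HIT]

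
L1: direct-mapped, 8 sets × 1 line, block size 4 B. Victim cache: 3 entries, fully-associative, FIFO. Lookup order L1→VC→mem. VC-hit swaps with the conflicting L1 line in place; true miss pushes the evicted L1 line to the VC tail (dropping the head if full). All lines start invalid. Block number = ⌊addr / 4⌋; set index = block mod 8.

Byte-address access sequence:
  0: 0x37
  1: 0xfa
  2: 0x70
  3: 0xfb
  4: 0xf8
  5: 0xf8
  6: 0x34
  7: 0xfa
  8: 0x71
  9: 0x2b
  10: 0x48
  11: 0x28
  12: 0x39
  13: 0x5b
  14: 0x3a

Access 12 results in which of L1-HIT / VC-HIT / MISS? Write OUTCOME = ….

OUTCOME = MISS

0: 0x37 (blk 13, set 5) → MISS  vc=[]
1: 0xfa (blk 62, set 6) → MISS  vc=[]
2: 0x70 (blk 28, set 4) → MISS  vc=[]
3: 0xfb (blk 62, set 6) → L1-HIT  vc=[]
4: 0xf8 (blk 62, set 6) → L1-HIT  vc=[]
5: 0xf8 (blk 62, set 6) → L1-HIT  vc=[]
6: 0x34 (blk 13, set 5) → L1-HIT  vc=[]
7: 0xfa (blk 62, set 6) → L1-HIT  vc=[]
8: 0x71 (blk 28, set 4) → L1-HIT  vc=[]
9: 0x2b (blk 10, set 2) → MISS  vc=[]
10: 0x48 (blk 18, set 2) → MISS  vc=[10]
11: 0x28 (blk 10, set 2) → VC-HIT  vc=[18]
12: 0x39 (blk 14, set 6) → MISS  vc=[18, 62]
13: 0x5b (blk 22, set 6) → MISS  vc=[18, 62, 14]
14: 0x3a (blk 14, set 6) → VC-HIT  vc=[18, 62, 22]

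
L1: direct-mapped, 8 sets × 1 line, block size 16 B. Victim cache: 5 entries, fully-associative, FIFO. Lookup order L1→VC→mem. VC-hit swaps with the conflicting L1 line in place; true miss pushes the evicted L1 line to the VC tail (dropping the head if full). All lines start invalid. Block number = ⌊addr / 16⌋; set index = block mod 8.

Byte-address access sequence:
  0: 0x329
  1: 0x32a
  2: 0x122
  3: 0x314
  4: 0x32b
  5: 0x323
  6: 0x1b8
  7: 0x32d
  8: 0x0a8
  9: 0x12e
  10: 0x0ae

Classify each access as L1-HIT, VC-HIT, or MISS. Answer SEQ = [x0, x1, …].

SEQ = [MISS, L1-HIT, MISS, MISS, VC-HIT, L1-HIT, MISS, L1-HIT, MISS, VC-HIT, VC-HIT]

#0 0x329→b50/s2 MISS; vc=[]
#1 0x32a→b50/s2 L1-HIT; vc=[]
#2 0x122→b18/s2 MISS; vc=[50]
#3 0x314→b49/s1 MISS; vc=[50]
#4 0x32b→b50/s2 VC-HIT; vc=[18]
#5 0x323→b50/s2 L1-HIT; vc=[18]
#6 0x1b8→b27/s3 MISS; vc=[18]
#7 0x32d→b50/s2 L1-HIT; vc=[18]
#8 0xa8→b10/s2 MISS; vc=[18,50]
#9 0x12e→b18/s2 VC-HIT; vc=[10,50]
#10 0xae→b10/s2 VC-HIT; vc=[18,50]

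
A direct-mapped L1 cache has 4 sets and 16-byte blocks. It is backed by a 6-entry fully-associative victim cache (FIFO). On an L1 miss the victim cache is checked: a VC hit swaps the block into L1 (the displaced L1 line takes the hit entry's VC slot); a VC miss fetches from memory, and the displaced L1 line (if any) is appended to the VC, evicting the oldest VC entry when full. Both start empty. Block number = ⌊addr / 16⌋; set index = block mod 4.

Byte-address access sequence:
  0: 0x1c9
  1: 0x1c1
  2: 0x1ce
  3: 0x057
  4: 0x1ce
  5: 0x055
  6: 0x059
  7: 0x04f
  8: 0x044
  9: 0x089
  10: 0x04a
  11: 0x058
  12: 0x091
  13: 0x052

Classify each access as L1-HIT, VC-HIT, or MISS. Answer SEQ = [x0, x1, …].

#0 0x1c9→b28/s0 MISS; vc=[]
#1 0x1c1→b28/s0 L1-HIT; vc=[]
#2 0x1ce→b28/s0 L1-HIT; vc=[]
#3 0x57→b5/s1 MISS; vc=[]
#4 0x1ce→b28/s0 L1-HIT; vc=[]
#5 0x55→b5/s1 L1-HIT; vc=[]
#6 0x59→b5/s1 L1-HIT; vc=[]
#7 0x4f→b4/s0 MISS; vc=[28]
#8 0x44→b4/s0 L1-HIT; vc=[28]
#9 0x89→b8/s0 MISS; vc=[28,4]
#10 0x4a→b4/s0 VC-HIT; vc=[28,8]
#11 0x58→b5/s1 L1-HIT; vc=[28,8]
#12 0x91→b9/s1 MISS; vc=[28,8,5]
#13 0x52→b5/s1 VC-HIT; vc=[28,8,9]

SEQ = [MISS, L1-HIT, L1-HIT, MISS, L1-HIT, L1-HIT, L1-HIT, MISS, L1-HIT, MISS, VC-HIT, L1-HIT, MISS, VC-HIT]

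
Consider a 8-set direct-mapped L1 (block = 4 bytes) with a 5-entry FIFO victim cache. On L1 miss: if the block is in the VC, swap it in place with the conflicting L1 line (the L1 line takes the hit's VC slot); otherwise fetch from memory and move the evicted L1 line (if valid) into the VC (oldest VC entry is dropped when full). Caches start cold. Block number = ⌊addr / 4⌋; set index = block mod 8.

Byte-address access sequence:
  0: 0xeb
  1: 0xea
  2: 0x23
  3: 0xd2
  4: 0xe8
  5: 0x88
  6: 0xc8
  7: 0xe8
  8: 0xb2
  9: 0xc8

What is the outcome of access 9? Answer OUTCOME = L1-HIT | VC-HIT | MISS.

OUTCOME = VC-HIT

#0 0xeb→b58/s2 MISS; vc=[]
#1 0xea→b58/s2 L1-HIT; vc=[]
#2 0x23→b8/s0 MISS; vc=[]
#3 0xd2→b52/s4 MISS; vc=[]
#4 0xe8→b58/s2 L1-HIT; vc=[]
#5 0x88→b34/s2 MISS; vc=[58]
#6 0xc8→b50/s2 MISS; vc=[58,34]
#7 0xe8→b58/s2 VC-HIT; vc=[50,34]
#8 0xb2→b44/s4 MISS; vc=[50,34,52]
#9 0xc8→b50/s2 VC-HIT; vc=[58,34,52]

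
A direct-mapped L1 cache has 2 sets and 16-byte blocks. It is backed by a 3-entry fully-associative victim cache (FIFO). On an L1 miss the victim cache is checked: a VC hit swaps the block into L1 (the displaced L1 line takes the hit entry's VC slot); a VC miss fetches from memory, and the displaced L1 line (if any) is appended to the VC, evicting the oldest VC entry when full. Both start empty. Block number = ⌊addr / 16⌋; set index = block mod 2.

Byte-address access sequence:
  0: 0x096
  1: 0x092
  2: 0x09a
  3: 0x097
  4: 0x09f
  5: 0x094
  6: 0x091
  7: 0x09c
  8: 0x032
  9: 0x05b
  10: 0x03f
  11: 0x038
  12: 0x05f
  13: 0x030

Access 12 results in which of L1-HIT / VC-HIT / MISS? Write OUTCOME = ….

OUTCOME = VC-HIT

0: 0x96 (blk 9, set 1) → MISS  vc=[]
1: 0x92 (blk 9, set 1) → L1-HIT  vc=[]
2: 0x9a (blk 9, set 1) → L1-HIT  vc=[]
3: 0x97 (blk 9, set 1) → L1-HIT  vc=[]
4: 0x9f (blk 9, set 1) → L1-HIT  vc=[]
5: 0x94 (blk 9, set 1) → L1-HIT  vc=[]
6: 0x91 (blk 9, set 1) → L1-HIT  vc=[]
7: 0x9c (blk 9, set 1) → L1-HIT  vc=[]
8: 0x32 (blk 3, set 1) → MISS  vc=[9]
9: 0x5b (blk 5, set 1) → MISS  vc=[9, 3]
10: 0x3f (blk 3, set 1) → VC-HIT  vc=[9, 5]
11: 0x38 (blk 3, set 1) → L1-HIT  vc=[9, 5]
12: 0x5f (blk 5, set 1) → VC-HIT  vc=[9, 3]
13: 0x30 (blk 3, set 1) → VC-HIT  vc=[9, 5]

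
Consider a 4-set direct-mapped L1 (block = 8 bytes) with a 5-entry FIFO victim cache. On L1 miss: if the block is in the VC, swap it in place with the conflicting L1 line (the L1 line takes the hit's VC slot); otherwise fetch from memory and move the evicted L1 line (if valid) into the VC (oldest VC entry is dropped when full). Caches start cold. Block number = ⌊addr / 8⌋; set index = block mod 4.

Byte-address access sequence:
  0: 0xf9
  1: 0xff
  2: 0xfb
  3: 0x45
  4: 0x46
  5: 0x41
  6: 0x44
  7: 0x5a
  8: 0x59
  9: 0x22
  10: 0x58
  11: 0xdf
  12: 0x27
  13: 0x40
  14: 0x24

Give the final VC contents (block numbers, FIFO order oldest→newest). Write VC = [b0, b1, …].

#0 0xf9→b31/s3 MISS; vc=[]
#1 0xff→b31/s3 L1-HIT; vc=[]
#2 0xfb→b31/s3 L1-HIT; vc=[]
#3 0x45→b8/s0 MISS; vc=[]
#4 0x46→b8/s0 L1-HIT; vc=[]
#5 0x41→b8/s0 L1-HIT; vc=[]
#6 0x44→b8/s0 L1-HIT; vc=[]
#7 0x5a→b11/s3 MISS; vc=[31]
#8 0x59→b11/s3 L1-HIT; vc=[31]
#9 0x22→b4/s0 MISS; vc=[31,8]
#10 0x58→b11/s3 L1-HIT; vc=[31,8]
#11 0xdf→b27/s3 MISS; vc=[31,8,11]
#12 0x27→b4/s0 L1-HIT; vc=[31,8,11]
#13 0x40→b8/s0 VC-HIT; vc=[31,4,11]
#14 0x24→b4/s0 VC-HIT; vc=[31,8,11]

VC = [31, 8, 11]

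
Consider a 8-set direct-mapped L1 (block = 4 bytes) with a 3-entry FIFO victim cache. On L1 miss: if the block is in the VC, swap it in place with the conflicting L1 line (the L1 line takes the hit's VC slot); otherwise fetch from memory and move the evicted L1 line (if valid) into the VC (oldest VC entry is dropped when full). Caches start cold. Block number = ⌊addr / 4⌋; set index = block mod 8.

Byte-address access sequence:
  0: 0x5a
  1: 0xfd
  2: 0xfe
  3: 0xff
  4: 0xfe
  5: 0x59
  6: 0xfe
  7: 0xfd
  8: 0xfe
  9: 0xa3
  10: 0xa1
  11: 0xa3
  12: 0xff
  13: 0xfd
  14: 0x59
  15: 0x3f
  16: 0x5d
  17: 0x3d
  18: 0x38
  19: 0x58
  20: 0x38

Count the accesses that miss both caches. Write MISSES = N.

#0 0x5a→b22/s6 MISS; vc=[]
#1 0xfd→b63/s7 MISS; vc=[]
#2 0xfe→b63/s7 L1-HIT; vc=[]
#3 0xff→b63/s7 L1-HIT; vc=[]
#4 0xfe→b63/s7 L1-HIT; vc=[]
#5 0x59→b22/s6 L1-HIT; vc=[]
#6 0xfe→b63/s7 L1-HIT; vc=[]
#7 0xfd→b63/s7 L1-HIT; vc=[]
#8 0xfe→b63/s7 L1-HIT; vc=[]
#9 0xa3→b40/s0 MISS; vc=[]
#10 0xa1→b40/s0 L1-HIT; vc=[]
#11 0xa3→b40/s0 L1-HIT; vc=[]
#12 0xff→b63/s7 L1-HIT; vc=[]
#13 0xfd→b63/s7 L1-HIT; vc=[]
#14 0x59→b22/s6 L1-HIT; vc=[]
#15 0x3f→b15/s7 MISS; vc=[63]
#16 0x5d→b23/s7 MISS; vc=[63,15]
#17 0x3d→b15/s7 VC-HIT; vc=[63,23]
#18 0x38→b14/s6 MISS; vc=[63,23,22]
#19 0x58→b22/s6 VC-HIT; vc=[63,23,14]
#20 0x38→b14/s6 VC-HIT; vc=[63,23,22]

MISSES = 6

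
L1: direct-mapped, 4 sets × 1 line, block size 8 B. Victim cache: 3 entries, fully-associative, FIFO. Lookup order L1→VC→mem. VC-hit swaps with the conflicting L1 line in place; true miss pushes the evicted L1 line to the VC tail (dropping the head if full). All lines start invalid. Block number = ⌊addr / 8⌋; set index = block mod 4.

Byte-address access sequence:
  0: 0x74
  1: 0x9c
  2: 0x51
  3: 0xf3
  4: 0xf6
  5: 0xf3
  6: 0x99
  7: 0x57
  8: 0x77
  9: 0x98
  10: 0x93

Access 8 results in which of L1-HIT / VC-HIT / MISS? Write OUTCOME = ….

0: 0x74 (blk 14, set 2) → MISS  vc=[]
1: 0x9c (blk 19, set 3) → MISS  vc=[]
2: 0x51 (blk 10, set 2) → MISS  vc=[14]
3: 0xf3 (blk 30, set 2) → MISS  vc=[14, 10]
4: 0xf6 (blk 30, set 2) → L1-HIT  vc=[14, 10]
5: 0xf3 (blk 30, set 2) → L1-HIT  vc=[14, 10]
6: 0x99 (blk 19, set 3) → L1-HIT  vc=[14, 10]
7: 0x57 (blk 10, set 2) → VC-HIT  vc=[14, 30]
8: 0x77 (blk 14, set 2) → VC-HIT  vc=[10, 30]
9: 0x98 (blk 19, set 3) → L1-HIT  vc=[10, 30]
10: 0x93 (blk 18, set 2) → MISS  vc=[10, 30, 14]

OUTCOME = VC-HIT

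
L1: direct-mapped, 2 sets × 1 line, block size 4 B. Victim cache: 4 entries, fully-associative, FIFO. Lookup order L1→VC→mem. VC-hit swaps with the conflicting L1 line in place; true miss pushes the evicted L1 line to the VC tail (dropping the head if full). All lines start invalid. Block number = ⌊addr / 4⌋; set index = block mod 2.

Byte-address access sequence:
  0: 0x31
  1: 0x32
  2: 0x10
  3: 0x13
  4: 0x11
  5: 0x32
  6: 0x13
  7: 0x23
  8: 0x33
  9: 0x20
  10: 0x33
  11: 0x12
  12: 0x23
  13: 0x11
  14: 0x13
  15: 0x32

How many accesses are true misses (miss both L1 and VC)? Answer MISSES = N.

  [0] addr=0x31 blk=12 s=0: MISS | VC []
  [1] addr=0x32 blk=12 s=0: L1-HIT | VC []
  [2] addr=0x10 blk=4 s=0: MISS | VC [12]
  [3] addr=0x13 blk=4 s=0: L1-HIT | VC [12]
  [4] addr=0x11 blk=4 s=0: L1-HIT | VC [12]
  [5] addr=0x32 blk=12 s=0: VC-HIT | VC [4]
  [6] addr=0x13 blk=4 s=0: VC-HIT | VC [12]
  [7] addr=0x23 blk=8 s=0: MISS | VC [12, 4]
  [8] addr=0x33 blk=12 s=0: VC-HIT | VC [8, 4]
  [9] addr=0x20 blk=8 s=0: VC-HIT | VC [12, 4]
  [10] addr=0x33 blk=12 s=0: VC-HIT | VC [8, 4]
  [11] addr=0x12 blk=4 s=0: VC-HIT | VC [8, 12]
  [12] addr=0x23 blk=8 s=0: VC-HIT | VC [4, 12]
  [13] addr=0x11 blk=4 s=0: VC-HIT | VC [8, 12]
  [14] addr=0x13 blk=4 s=0: L1-HIT | VC [8, 12]
  [15] addr=0x32 blk=12 s=0: VC-HIT | VC [8, 4]

MISSES = 3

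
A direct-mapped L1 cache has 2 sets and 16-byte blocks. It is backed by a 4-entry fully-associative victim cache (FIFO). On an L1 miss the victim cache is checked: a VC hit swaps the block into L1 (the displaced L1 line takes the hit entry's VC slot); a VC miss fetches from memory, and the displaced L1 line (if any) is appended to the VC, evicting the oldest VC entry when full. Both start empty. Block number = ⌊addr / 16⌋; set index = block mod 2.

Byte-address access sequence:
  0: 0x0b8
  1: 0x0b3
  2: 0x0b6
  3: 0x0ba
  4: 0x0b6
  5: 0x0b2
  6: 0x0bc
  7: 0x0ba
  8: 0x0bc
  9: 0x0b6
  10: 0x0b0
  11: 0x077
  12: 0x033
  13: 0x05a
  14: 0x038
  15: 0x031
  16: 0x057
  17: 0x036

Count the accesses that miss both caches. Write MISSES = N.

MISSES = 4

0: 0xb8 (blk 11, set 1) → MISS  vc=[]
1: 0xb3 (blk 11, set 1) → L1-HIT  vc=[]
2: 0xb6 (blk 11, set 1) → L1-HIT  vc=[]
3: 0xba (blk 11, set 1) → L1-HIT  vc=[]
4: 0xb6 (blk 11, set 1) → L1-HIT  vc=[]
5: 0xb2 (blk 11, set 1) → L1-HIT  vc=[]
6: 0xbc (blk 11, set 1) → L1-HIT  vc=[]
7: 0xba (blk 11, set 1) → L1-HIT  vc=[]
8: 0xbc (blk 11, set 1) → L1-HIT  vc=[]
9: 0xb6 (blk 11, set 1) → L1-HIT  vc=[]
10: 0xb0 (blk 11, set 1) → L1-HIT  vc=[]
11: 0x77 (blk 7, set 1) → MISS  vc=[11]
12: 0x33 (blk 3, set 1) → MISS  vc=[11, 7]
13: 0x5a (blk 5, set 1) → MISS  vc=[11, 7, 3]
14: 0x38 (blk 3, set 1) → VC-HIT  vc=[11, 7, 5]
15: 0x31 (blk 3, set 1) → L1-HIT  vc=[11, 7, 5]
16: 0x57 (blk 5, set 1) → VC-HIT  vc=[11, 7, 3]
17: 0x36 (blk 3, set 1) → VC-HIT  vc=[11, 7, 5]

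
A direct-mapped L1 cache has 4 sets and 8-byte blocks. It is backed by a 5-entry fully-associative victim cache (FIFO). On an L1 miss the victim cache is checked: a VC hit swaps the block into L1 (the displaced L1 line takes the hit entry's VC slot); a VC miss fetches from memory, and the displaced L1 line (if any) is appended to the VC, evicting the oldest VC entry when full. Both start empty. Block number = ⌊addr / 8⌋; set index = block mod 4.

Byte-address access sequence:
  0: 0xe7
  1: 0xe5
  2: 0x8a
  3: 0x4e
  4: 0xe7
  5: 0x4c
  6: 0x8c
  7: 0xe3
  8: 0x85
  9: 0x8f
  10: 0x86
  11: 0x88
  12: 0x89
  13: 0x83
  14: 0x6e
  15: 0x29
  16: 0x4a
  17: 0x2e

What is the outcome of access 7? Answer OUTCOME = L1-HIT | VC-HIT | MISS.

  [0] addr=0xe7 blk=28 s=0: MISS | VC []
  [1] addr=0xe5 blk=28 s=0: L1-HIT | VC []
  [2] addr=0x8a blk=17 s=1: MISS | VC []
  [3] addr=0x4e blk=9 s=1: MISS | VC [17]
  [4] addr=0xe7 blk=28 s=0: L1-HIT | VC [17]
  [5] addr=0x4c blk=9 s=1: L1-HIT | VC [17]
  [6] addr=0x8c blk=17 s=1: VC-HIT | VC [9]
  [7] addr=0xe3 blk=28 s=0: L1-HIT | VC [9]
  [8] addr=0x85 blk=16 s=0: MISS | VC [9, 28]
  [9] addr=0x8f blk=17 s=1: L1-HIT | VC [9, 28]
  [10] addr=0x86 blk=16 s=0: L1-HIT | VC [9, 28]
  [11] addr=0x88 blk=17 s=1: L1-HIT | VC [9, 28]
  [12] addr=0x89 blk=17 s=1: L1-HIT | VC [9, 28]
  [13] addr=0x83 blk=16 s=0: L1-HIT | VC [9, 28]
  [14] addr=0x6e blk=13 s=1: MISS | VC [9, 28, 17]
  [15] addr=0x29 blk=5 s=1: MISS | VC [9, 28, 17, 13]
  [16] addr=0x4a blk=9 s=1: VC-HIT | VC [5, 28, 17, 13]
  [17] addr=0x2e blk=5 s=1: VC-HIT | VC [9, 28, 17, 13]

OUTCOME = L1-HIT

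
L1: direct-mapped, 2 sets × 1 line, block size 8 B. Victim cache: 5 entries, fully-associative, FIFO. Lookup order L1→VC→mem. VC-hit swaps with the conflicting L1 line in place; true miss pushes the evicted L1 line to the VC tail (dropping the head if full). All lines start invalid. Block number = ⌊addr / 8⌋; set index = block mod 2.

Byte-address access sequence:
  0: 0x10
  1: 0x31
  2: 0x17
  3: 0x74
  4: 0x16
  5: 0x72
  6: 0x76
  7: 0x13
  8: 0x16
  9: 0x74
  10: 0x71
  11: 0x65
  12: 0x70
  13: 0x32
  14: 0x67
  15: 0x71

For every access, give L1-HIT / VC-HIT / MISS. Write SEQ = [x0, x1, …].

SEQ = [MISS, MISS, VC-HIT, MISS, VC-HIT, VC-HIT, L1-HIT, VC-HIT, L1-HIT, VC-HIT, L1-HIT, MISS, VC-HIT, VC-HIT, VC-HIT, VC-HIT]

  [0] addr=0x10 blk=2 s=0: MISS | VC []
  [1] addr=0x31 blk=6 s=0: MISS | VC [2]
  [2] addr=0x17 blk=2 s=0: VC-HIT | VC [6]
  [3] addr=0x74 blk=14 s=0: MISS | VC [6, 2]
  [4] addr=0x16 blk=2 s=0: VC-HIT | VC [6, 14]
  [5] addr=0x72 blk=14 s=0: VC-HIT | VC [6, 2]
  [6] addr=0x76 blk=14 s=0: L1-HIT | VC [6, 2]
  [7] addr=0x13 blk=2 s=0: VC-HIT | VC [6, 14]
  [8] addr=0x16 blk=2 s=0: L1-HIT | VC [6, 14]
  [9] addr=0x74 blk=14 s=0: VC-HIT | VC [6, 2]
  [10] addr=0x71 blk=14 s=0: L1-HIT | VC [6, 2]
  [11] addr=0x65 blk=12 s=0: MISS | VC [6, 2, 14]
  [12] addr=0x70 blk=14 s=0: VC-HIT | VC [6, 2, 12]
  [13] addr=0x32 blk=6 s=0: VC-HIT | VC [14, 2, 12]
  [14] addr=0x67 blk=12 s=0: VC-HIT | VC [14, 2, 6]
  [15] addr=0x71 blk=14 s=0: VC-HIT | VC [12, 2, 6]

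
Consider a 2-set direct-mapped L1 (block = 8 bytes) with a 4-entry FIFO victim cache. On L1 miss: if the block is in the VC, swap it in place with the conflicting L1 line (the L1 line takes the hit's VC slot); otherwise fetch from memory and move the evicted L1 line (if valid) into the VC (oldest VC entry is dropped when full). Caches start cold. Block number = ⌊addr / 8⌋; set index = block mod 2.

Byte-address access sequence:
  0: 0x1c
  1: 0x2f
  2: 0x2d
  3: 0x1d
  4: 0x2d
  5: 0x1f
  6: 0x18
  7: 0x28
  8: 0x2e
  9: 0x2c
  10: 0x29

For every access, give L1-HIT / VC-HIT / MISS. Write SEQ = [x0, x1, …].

SEQ = [MISS, MISS, L1-HIT, VC-HIT, VC-HIT, VC-HIT, L1-HIT, VC-HIT, L1-HIT, L1-HIT, L1-HIT]

0: 0x1c (blk 3, set 1) → MISS  vc=[]
1: 0x2f (blk 5, set 1) → MISS  vc=[3]
2: 0x2d (blk 5, set 1) → L1-HIT  vc=[3]
3: 0x1d (blk 3, set 1) → VC-HIT  vc=[5]
4: 0x2d (blk 5, set 1) → VC-HIT  vc=[3]
5: 0x1f (blk 3, set 1) → VC-HIT  vc=[5]
6: 0x18 (blk 3, set 1) → L1-HIT  vc=[5]
7: 0x28 (blk 5, set 1) → VC-HIT  vc=[3]
8: 0x2e (blk 5, set 1) → L1-HIT  vc=[3]
9: 0x2c (blk 5, set 1) → L1-HIT  vc=[3]
10: 0x29 (blk 5, set 1) → L1-HIT  vc=[3]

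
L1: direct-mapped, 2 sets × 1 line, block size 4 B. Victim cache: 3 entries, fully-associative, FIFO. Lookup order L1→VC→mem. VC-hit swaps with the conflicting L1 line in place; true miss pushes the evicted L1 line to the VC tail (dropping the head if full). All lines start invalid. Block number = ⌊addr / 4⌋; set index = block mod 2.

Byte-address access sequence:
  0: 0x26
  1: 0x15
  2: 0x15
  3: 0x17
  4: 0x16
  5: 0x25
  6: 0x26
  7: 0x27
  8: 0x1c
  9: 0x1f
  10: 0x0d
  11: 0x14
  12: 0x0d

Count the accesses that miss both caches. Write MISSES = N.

MISSES = 4

#0 0x26→b9/s1 MISS; vc=[]
#1 0x15→b5/s1 MISS; vc=[9]
#2 0x15→b5/s1 L1-HIT; vc=[9]
#3 0x17→b5/s1 L1-HIT; vc=[9]
#4 0x16→b5/s1 L1-HIT; vc=[9]
#5 0x25→b9/s1 VC-HIT; vc=[5]
#6 0x26→b9/s1 L1-HIT; vc=[5]
#7 0x27→b9/s1 L1-HIT; vc=[5]
#8 0x1c→b7/s1 MISS; vc=[5,9]
#9 0x1f→b7/s1 L1-HIT; vc=[5,9]
#10 0xd→b3/s1 MISS; vc=[5,9,7]
#11 0x14→b5/s1 VC-HIT; vc=[3,9,7]
#12 0xd→b3/s1 VC-HIT; vc=[5,9,7]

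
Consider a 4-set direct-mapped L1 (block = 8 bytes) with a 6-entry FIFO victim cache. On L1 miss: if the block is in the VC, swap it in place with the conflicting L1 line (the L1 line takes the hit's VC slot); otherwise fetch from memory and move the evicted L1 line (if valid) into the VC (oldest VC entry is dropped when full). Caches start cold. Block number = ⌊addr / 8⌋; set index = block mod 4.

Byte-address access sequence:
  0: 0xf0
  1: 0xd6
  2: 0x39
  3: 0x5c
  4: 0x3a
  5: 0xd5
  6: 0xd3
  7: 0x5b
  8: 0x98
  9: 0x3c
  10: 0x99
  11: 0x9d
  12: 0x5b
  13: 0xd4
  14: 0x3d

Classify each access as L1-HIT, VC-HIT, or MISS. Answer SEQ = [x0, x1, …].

SEQ = [MISS, MISS, MISS, MISS, VC-HIT, L1-HIT, L1-HIT, VC-HIT, MISS, VC-HIT, VC-HIT, L1-HIT, VC-HIT, L1-HIT, VC-HIT]

0: 0xf0 (blk 30, set 2) → MISS  vc=[]
1: 0xd6 (blk 26, set 2) → MISS  vc=[30]
2: 0x39 (blk 7, set 3) → MISS  vc=[30]
3: 0x5c (blk 11, set 3) → MISS  vc=[30, 7]
4: 0x3a (blk 7, set 3) → VC-HIT  vc=[30, 11]
5: 0xd5 (blk 26, set 2) → L1-HIT  vc=[30, 11]
6: 0xd3 (blk 26, set 2) → L1-HIT  vc=[30, 11]
7: 0x5b (blk 11, set 3) → VC-HIT  vc=[30, 7]
8: 0x98 (blk 19, set 3) → MISS  vc=[30, 7, 11]
9: 0x3c (blk 7, set 3) → VC-HIT  vc=[30, 19, 11]
10: 0x99 (blk 19, set 3) → VC-HIT  vc=[30, 7, 11]
11: 0x9d (blk 19, set 3) → L1-HIT  vc=[30, 7, 11]
12: 0x5b (blk 11, set 3) → VC-HIT  vc=[30, 7, 19]
13: 0xd4 (blk 26, set 2) → L1-HIT  vc=[30, 7, 19]
14: 0x3d (blk 7, set 3) → VC-HIT  vc=[30, 11, 19]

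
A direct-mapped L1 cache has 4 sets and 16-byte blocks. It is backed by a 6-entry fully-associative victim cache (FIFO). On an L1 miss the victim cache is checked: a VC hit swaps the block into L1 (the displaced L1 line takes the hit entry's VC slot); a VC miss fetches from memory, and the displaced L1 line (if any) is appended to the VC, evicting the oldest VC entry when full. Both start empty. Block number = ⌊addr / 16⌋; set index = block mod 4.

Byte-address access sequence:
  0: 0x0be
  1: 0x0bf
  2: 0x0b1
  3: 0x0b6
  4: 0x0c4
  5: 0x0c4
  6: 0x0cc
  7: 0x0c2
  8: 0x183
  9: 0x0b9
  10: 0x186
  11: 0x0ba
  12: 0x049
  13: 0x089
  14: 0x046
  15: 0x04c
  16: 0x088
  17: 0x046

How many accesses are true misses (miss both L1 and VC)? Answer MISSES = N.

  [0] addr=0xbe blk=11 s=3: MISS | VC []
  [1] addr=0xbf blk=11 s=3: L1-HIT | VC []
  [2] addr=0xb1 blk=11 s=3: L1-HIT | VC []
  [3] addr=0xb6 blk=11 s=3: L1-HIT | VC []
  [4] addr=0xc4 blk=12 s=0: MISS | VC []
  [5] addr=0xc4 blk=12 s=0: L1-HIT | VC []
  [6] addr=0xcc blk=12 s=0: L1-HIT | VC []
  [7] addr=0xc2 blk=12 s=0: L1-HIT | VC []
  [8] addr=0x183 blk=24 s=0: MISS | VC [12]
  [9] addr=0xb9 blk=11 s=3: L1-HIT | VC [12]
  [10] addr=0x186 blk=24 s=0: L1-HIT | VC [12]
  [11] addr=0xba blk=11 s=3: L1-HIT | VC [12]
  [12] addr=0x49 blk=4 s=0: MISS | VC [12, 24]
  [13] addr=0x89 blk=8 s=0: MISS | VC [12, 24, 4]
  [14] addr=0x46 blk=4 s=0: VC-HIT | VC [12, 24, 8]
  [15] addr=0x4c blk=4 s=0: L1-HIT | VC [12, 24, 8]
  [16] addr=0x88 blk=8 s=0: VC-HIT | VC [12, 24, 4]
  [17] addr=0x46 blk=4 s=0: VC-HIT | VC [12, 24, 8]

MISSES = 5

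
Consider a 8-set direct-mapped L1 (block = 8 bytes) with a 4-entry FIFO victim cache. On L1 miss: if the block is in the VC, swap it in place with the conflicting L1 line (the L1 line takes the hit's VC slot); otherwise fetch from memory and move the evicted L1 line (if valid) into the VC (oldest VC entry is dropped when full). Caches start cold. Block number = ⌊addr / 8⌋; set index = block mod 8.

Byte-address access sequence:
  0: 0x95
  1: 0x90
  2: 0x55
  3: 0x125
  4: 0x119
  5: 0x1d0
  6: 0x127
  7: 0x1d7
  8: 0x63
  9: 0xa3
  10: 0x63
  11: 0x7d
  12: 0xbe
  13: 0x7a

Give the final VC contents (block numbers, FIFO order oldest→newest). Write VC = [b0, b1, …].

  [0] addr=0x95 blk=18 s=2: MISS | VC []
  [1] addr=0x90 blk=18 s=2: L1-HIT | VC []
  [2] addr=0x55 blk=10 s=2: MISS | VC [18]
  [3] addr=0x125 blk=36 s=4: MISS | VC [18]
  [4] addr=0x119 blk=35 s=3: MISS | VC [18]
  [5] addr=0x1d0 blk=58 s=2: MISS | VC [18, 10]
  [6] addr=0x127 blk=36 s=4: L1-HIT | VC [18, 10]
  [7] addr=0x1d7 blk=58 s=2: L1-HIT | VC [18, 10]
  [8] addr=0x63 blk=12 s=4: MISS | VC [18, 10, 36]
  [9] addr=0xa3 blk=20 s=4: MISS | VC [18, 10, 36, 12]
  [10] addr=0x63 blk=12 s=4: VC-HIT | VC [18, 10, 36, 20]
  [11] addr=0x7d blk=15 s=7: MISS | VC [18, 10, 36, 20]
  [12] addr=0xbe blk=23 s=7: MISS | VC [10, 36, 20, 15]
  [13] addr=0x7a blk=15 s=7: VC-HIT | VC [10, 36, 20, 23]

VC = [10, 36, 20, 23]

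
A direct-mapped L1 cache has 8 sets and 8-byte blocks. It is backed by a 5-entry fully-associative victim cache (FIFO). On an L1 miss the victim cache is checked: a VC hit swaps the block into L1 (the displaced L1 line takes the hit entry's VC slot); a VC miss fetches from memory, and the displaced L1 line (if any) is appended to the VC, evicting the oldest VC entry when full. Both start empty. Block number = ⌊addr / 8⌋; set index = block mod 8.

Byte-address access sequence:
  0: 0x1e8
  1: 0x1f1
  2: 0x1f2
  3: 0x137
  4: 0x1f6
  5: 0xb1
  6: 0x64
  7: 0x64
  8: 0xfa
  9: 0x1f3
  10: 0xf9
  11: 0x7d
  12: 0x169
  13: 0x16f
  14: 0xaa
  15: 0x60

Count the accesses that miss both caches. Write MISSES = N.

  [0] addr=0x1e8 blk=61 s=5: MISS | VC []
  [1] addr=0x1f1 blk=62 s=6: MISS | VC []
  [2] addr=0x1f2 blk=62 s=6: L1-HIT | VC []
  [3] addr=0x137 blk=38 s=6: MISS | VC [62]
  [4] addr=0x1f6 blk=62 s=6: VC-HIT | VC [38]
  [5] addr=0xb1 blk=22 s=6: MISS | VC [38, 62]
  [6] addr=0x64 blk=12 s=4: MISS | VC [38, 62]
  [7] addr=0x64 blk=12 s=4: L1-HIT | VC [38, 62]
  [8] addr=0xfa blk=31 s=7: MISS | VC [38, 62]
  [9] addr=0x1f3 blk=62 s=6: VC-HIT | VC [38, 22]
  [10] addr=0xf9 blk=31 s=7: L1-HIT | VC [38, 22]
  [11] addr=0x7d blk=15 s=7: MISS | VC [38, 22, 31]
  [12] addr=0x169 blk=45 s=5: MISS | VC [38, 22, 31, 61]
  [13] addr=0x16f blk=45 s=5: L1-HIT | VC [38, 22, 31, 61]
  [14] addr=0xaa blk=21 s=5: MISS | VC [38, 22, 31, 61, 45]
  [15] addr=0x60 blk=12 s=4: L1-HIT | VC [38, 22, 31, 61, 45]

MISSES = 9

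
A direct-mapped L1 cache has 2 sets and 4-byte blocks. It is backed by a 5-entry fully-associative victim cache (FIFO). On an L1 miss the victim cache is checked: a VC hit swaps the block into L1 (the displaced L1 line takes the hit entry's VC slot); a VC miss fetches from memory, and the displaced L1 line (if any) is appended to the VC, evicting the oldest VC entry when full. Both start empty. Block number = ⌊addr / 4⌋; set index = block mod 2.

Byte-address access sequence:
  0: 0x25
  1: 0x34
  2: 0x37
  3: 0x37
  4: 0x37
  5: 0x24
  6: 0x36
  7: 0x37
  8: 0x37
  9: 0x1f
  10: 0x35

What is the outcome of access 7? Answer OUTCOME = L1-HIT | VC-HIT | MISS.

OUTCOME = L1-HIT

#0 0x25→b9/s1 MISS; vc=[]
#1 0x34→b13/s1 MISS; vc=[9]
#2 0x37→b13/s1 L1-HIT; vc=[9]
#3 0x37→b13/s1 L1-HIT; vc=[9]
#4 0x37→b13/s1 L1-HIT; vc=[9]
#5 0x24→b9/s1 VC-HIT; vc=[13]
#6 0x36→b13/s1 VC-HIT; vc=[9]
#7 0x37→b13/s1 L1-HIT; vc=[9]
#8 0x37→b13/s1 L1-HIT; vc=[9]
#9 0x1f→b7/s1 MISS; vc=[9,13]
#10 0x35→b13/s1 VC-HIT; vc=[9,7]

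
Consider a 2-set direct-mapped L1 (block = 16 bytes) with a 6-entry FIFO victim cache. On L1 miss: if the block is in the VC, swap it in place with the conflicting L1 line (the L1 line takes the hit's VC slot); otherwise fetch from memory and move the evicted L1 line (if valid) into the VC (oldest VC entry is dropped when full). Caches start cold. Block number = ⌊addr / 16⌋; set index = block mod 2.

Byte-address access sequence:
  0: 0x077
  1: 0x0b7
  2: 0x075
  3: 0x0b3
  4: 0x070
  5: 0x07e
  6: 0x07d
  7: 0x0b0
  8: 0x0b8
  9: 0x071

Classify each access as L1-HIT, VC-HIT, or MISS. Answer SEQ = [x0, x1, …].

  [0] addr=0x77 blk=7 s=1: MISS | VC []
  [1] addr=0xb7 blk=11 s=1: MISS | VC [7]
  [2] addr=0x75 blk=7 s=1: VC-HIT | VC [11]
  [3] addr=0xb3 blk=11 s=1: VC-HIT | VC [7]
  [4] addr=0x70 blk=7 s=1: VC-HIT | VC [11]
  [5] addr=0x7e blk=7 s=1: L1-HIT | VC [11]
  [6] addr=0x7d blk=7 s=1: L1-HIT | VC [11]
  [7] addr=0xb0 blk=11 s=1: VC-HIT | VC [7]
  [8] addr=0xb8 blk=11 s=1: L1-HIT | VC [7]
  [9] addr=0x71 blk=7 s=1: VC-HIT | VC [11]

SEQ = [MISS, MISS, VC-HIT, VC-HIT, VC-HIT, L1-HIT, L1-HIT, VC-HIT, L1-HIT, VC-HIT]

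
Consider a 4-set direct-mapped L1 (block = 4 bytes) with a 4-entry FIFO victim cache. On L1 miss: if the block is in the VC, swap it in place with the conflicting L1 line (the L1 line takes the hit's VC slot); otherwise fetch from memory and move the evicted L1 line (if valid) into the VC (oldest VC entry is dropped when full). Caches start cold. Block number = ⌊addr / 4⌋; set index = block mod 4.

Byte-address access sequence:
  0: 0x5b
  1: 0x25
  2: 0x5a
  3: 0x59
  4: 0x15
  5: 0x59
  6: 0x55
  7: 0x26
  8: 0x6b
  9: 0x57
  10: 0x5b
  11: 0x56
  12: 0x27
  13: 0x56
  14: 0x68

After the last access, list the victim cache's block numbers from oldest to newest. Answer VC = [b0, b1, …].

  [0] addr=0x5b blk=22 s=2: MISS | VC []
  [1] addr=0x25 blk=9 s=1: MISS | VC []
  [2] addr=0x5a blk=22 s=2: L1-HIT | VC []
  [3] addr=0x59 blk=22 s=2: L1-HIT | VC []
  [4] addr=0x15 blk=5 s=1: MISS | VC [9]
  [5] addr=0x59 blk=22 s=2: L1-HIT | VC [9]
  [6] addr=0x55 blk=21 s=1: MISS | VC [9, 5]
  [7] addr=0x26 blk=9 s=1: VC-HIT | VC [21, 5]
  [8] addr=0x6b blk=26 s=2: MISS | VC [21, 5, 22]
  [9] addr=0x57 blk=21 s=1: VC-HIT | VC [9, 5, 22]
  [10] addr=0x5b blk=22 s=2: VC-HIT | VC [9, 5, 26]
  [11] addr=0x56 blk=21 s=1: L1-HIT | VC [9, 5, 26]
  [12] addr=0x27 blk=9 s=1: VC-HIT | VC [21, 5, 26]
  [13] addr=0x56 blk=21 s=1: VC-HIT | VC [9, 5, 26]
  [14] addr=0x68 blk=26 s=2: VC-HIT | VC [9, 5, 22]

VC = [9, 5, 22]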